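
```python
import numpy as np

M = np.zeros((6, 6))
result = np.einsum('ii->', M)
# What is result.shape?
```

()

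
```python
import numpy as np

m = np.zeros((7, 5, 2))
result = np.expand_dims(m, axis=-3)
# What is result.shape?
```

(7, 1, 5, 2)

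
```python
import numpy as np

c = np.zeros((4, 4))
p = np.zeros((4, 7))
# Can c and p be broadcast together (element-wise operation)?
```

No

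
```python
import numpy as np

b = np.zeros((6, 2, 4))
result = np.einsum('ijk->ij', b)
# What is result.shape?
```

(6, 2)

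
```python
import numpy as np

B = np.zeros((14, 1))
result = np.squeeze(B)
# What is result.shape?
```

(14,)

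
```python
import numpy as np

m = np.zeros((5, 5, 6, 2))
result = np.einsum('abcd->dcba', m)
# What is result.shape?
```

(2, 6, 5, 5)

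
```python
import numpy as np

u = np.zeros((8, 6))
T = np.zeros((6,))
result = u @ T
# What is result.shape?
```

(8,)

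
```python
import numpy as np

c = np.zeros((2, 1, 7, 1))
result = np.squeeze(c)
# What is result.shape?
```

(2, 7)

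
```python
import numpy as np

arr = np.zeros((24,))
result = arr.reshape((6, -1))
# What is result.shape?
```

(6, 4)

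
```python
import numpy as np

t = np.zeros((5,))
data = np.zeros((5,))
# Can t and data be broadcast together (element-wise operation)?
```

Yes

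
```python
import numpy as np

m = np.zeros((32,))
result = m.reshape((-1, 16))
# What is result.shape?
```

(2, 16)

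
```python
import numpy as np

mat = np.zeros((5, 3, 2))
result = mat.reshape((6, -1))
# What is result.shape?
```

(6, 5)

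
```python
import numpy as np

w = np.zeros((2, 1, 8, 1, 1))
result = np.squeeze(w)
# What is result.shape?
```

(2, 8)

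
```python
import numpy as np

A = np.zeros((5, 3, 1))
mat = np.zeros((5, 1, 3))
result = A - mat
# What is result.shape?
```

(5, 3, 3)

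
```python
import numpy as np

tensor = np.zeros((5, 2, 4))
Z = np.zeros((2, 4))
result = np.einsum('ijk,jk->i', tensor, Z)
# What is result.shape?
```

(5,)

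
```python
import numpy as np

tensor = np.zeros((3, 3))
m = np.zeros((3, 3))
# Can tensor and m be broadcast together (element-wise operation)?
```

Yes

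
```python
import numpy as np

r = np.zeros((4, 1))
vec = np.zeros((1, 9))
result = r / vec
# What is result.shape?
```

(4, 9)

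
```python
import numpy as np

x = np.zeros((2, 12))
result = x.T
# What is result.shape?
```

(12, 2)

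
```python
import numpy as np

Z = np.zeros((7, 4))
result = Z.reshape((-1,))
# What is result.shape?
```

(28,)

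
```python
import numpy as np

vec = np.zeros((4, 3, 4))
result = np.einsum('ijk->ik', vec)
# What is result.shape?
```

(4, 4)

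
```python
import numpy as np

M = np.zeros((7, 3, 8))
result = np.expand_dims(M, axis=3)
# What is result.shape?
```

(7, 3, 8, 1)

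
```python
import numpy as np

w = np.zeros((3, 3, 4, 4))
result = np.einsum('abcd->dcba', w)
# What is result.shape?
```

(4, 4, 3, 3)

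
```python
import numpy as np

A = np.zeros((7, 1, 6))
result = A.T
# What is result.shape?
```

(6, 1, 7)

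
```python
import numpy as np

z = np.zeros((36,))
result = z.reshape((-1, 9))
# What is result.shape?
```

(4, 9)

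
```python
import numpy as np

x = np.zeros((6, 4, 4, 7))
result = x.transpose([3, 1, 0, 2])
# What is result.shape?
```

(7, 4, 6, 4)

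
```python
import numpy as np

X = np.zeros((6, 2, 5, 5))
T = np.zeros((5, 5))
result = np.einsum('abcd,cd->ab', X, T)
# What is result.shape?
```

(6, 2)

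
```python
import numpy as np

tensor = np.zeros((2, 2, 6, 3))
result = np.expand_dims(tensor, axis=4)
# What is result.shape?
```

(2, 2, 6, 3, 1)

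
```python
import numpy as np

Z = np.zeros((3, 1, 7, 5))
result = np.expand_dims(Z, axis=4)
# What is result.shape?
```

(3, 1, 7, 5, 1)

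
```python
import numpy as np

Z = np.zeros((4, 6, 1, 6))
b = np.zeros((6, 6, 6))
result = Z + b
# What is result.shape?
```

(4, 6, 6, 6)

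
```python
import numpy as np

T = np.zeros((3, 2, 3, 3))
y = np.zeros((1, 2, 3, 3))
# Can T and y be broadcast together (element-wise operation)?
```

Yes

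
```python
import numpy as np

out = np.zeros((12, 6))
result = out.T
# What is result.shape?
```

(6, 12)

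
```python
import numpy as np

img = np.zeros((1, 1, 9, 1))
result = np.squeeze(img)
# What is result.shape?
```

(9,)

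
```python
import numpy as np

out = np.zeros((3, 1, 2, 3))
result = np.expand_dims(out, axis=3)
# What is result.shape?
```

(3, 1, 2, 1, 3)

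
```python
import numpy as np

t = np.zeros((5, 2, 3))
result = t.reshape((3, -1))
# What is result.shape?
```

(3, 10)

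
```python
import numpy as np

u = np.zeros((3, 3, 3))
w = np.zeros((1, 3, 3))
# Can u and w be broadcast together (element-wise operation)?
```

Yes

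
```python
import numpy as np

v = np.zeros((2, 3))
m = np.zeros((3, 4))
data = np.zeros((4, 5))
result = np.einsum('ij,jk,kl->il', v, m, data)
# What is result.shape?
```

(2, 5)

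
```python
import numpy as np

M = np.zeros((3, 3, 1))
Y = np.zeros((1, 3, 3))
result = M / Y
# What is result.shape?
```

(3, 3, 3)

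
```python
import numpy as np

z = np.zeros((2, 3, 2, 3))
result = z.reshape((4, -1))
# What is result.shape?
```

(4, 9)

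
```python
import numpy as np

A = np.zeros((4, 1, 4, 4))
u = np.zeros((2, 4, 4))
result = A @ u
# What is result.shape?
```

(4, 2, 4, 4)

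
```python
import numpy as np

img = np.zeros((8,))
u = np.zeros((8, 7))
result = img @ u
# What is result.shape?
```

(7,)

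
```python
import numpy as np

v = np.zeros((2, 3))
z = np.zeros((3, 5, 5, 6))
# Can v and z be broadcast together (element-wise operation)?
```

No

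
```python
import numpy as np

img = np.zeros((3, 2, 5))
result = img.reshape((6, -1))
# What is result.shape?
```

(6, 5)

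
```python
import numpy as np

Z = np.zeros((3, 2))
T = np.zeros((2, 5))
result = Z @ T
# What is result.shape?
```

(3, 5)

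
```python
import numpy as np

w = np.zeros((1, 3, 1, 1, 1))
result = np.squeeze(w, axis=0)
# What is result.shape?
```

(3, 1, 1, 1)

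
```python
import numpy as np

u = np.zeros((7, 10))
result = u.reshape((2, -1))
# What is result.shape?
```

(2, 35)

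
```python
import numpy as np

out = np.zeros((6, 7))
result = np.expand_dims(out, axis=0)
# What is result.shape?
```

(1, 6, 7)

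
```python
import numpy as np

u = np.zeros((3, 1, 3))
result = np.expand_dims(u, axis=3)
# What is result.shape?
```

(3, 1, 3, 1)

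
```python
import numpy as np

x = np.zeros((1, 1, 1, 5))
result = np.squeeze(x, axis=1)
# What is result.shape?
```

(1, 1, 5)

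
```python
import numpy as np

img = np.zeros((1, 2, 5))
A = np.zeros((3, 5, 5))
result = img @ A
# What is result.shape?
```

(3, 2, 5)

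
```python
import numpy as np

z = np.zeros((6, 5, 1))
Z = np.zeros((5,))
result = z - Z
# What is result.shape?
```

(6, 5, 5)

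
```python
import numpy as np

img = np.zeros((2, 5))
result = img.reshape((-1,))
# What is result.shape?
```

(10,)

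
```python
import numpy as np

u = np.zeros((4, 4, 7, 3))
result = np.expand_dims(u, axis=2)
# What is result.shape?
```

(4, 4, 1, 7, 3)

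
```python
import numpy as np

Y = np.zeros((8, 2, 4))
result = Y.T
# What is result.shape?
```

(4, 2, 8)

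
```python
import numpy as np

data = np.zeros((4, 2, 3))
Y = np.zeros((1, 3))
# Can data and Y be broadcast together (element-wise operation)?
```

Yes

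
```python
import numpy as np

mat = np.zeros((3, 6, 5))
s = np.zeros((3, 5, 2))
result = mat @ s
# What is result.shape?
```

(3, 6, 2)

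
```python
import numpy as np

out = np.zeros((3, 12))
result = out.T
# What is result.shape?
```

(12, 3)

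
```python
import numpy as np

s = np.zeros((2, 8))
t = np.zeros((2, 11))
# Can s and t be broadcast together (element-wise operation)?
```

No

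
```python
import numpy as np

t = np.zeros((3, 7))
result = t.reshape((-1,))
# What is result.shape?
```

(21,)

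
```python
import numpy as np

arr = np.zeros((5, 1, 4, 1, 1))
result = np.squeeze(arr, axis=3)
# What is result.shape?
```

(5, 1, 4, 1)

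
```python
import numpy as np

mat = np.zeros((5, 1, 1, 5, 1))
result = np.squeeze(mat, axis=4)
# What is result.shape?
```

(5, 1, 1, 5)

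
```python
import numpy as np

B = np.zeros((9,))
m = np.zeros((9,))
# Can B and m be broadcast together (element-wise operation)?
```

Yes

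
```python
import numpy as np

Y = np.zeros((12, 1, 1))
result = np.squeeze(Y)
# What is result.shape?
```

(12,)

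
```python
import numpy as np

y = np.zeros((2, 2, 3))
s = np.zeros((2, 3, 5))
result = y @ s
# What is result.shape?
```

(2, 2, 5)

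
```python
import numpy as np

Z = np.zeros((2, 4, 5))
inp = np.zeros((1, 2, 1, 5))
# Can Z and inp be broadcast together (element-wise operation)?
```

Yes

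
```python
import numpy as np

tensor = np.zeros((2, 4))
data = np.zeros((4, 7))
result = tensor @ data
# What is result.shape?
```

(2, 7)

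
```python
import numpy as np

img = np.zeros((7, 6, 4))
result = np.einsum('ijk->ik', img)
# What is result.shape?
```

(7, 4)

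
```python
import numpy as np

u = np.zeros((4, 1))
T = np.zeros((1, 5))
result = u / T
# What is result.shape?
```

(4, 5)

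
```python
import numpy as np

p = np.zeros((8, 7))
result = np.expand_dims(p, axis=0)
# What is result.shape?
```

(1, 8, 7)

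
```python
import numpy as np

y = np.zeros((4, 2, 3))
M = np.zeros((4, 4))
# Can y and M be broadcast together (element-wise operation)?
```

No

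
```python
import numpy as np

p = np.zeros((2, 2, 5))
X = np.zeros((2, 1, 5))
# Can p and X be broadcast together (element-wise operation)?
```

Yes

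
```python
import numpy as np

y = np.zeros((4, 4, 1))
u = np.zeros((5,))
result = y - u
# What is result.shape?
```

(4, 4, 5)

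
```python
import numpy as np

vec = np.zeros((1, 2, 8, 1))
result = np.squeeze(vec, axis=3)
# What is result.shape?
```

(1, 2, 8)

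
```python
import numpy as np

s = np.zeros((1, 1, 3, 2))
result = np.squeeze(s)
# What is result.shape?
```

(3, 2)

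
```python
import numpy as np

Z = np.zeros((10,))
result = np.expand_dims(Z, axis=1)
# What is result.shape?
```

(10, 1)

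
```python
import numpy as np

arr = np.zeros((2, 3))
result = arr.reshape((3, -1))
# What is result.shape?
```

(3, 2)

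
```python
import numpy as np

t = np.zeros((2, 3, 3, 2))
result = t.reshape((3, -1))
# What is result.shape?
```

(3, 12)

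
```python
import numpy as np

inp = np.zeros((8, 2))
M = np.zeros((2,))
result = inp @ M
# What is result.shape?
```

(8,)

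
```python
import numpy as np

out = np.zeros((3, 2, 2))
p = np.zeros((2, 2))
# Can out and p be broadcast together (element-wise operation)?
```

Yes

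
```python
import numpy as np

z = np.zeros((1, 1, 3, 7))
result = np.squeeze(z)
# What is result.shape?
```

(3, 7)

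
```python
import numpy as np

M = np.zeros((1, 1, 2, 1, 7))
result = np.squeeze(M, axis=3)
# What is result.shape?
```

(1, 1, 2, 7)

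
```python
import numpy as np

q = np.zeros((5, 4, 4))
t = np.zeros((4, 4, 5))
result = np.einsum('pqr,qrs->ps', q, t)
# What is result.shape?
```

(5, 5)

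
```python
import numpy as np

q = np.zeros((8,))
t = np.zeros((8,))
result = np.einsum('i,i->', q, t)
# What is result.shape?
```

()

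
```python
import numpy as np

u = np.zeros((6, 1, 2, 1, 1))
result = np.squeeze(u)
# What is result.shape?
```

(6, 2)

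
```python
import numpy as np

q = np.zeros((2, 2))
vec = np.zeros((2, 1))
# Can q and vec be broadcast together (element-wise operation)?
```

Yes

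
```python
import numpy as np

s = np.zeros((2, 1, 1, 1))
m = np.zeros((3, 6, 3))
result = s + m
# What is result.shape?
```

(2, 3, 6, 3)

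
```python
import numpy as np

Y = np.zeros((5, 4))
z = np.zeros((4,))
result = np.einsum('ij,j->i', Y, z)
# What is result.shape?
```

(5,)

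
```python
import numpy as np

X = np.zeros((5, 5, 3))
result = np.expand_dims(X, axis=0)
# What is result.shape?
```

(1, 5, 5, 3)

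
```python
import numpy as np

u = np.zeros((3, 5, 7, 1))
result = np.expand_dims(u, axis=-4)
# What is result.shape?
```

(3, 1, 5, 7, 1)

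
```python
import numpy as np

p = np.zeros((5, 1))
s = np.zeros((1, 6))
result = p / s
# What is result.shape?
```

(5, 6)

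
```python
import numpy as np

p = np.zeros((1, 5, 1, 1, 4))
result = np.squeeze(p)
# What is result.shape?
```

(5, 4)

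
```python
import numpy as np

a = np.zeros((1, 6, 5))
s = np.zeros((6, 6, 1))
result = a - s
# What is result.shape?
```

(6, 6, 5)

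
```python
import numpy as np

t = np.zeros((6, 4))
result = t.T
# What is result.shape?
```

(4, 6)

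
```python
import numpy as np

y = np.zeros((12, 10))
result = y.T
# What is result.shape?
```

(10, 12)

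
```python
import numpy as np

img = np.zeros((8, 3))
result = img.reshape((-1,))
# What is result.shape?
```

(24,)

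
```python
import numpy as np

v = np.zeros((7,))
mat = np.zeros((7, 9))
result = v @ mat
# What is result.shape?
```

(9,)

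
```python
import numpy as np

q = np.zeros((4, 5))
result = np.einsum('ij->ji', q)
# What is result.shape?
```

(5, 4)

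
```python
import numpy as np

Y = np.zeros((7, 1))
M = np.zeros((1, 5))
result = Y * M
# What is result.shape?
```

(7, 5)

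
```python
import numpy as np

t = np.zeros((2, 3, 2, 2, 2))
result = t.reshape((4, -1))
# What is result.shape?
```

(4, 12)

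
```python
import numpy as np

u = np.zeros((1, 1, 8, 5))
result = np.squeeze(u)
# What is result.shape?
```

(8, 5)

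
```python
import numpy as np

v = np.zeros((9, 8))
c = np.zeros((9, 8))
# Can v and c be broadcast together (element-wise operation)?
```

Yes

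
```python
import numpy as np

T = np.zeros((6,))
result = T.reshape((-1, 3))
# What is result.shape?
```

(2, 3)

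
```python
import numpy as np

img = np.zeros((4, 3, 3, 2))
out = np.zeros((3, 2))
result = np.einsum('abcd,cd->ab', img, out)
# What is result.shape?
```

(4, 3)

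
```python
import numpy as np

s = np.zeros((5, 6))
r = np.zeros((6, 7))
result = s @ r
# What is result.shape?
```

(5, 7)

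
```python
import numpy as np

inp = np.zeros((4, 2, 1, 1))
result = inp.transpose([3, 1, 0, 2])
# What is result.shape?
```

(1, 2, 4, 1)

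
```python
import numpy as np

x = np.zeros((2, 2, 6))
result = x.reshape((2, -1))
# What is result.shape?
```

(2, 12)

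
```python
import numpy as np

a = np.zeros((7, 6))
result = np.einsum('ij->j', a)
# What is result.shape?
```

(6,)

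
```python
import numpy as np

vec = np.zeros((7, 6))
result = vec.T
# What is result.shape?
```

(6, 7)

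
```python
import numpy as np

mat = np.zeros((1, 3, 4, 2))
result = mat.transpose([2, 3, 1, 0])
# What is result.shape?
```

(4, 2, 3, 1)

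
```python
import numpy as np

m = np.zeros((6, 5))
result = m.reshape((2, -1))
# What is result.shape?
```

(2, 15)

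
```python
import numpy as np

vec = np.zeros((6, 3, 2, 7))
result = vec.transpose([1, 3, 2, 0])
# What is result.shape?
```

(3, 7, 2, 6)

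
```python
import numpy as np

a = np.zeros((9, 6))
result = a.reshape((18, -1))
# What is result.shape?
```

(18, 3)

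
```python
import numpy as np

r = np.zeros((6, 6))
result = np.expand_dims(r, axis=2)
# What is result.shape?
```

(6, 6, 1)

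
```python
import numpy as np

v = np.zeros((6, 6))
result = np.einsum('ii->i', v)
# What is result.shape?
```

(6,)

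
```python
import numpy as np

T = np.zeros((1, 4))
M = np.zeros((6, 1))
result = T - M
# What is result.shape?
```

(6, 4)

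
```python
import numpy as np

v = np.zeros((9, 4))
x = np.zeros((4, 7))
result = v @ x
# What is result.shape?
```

(9, 7)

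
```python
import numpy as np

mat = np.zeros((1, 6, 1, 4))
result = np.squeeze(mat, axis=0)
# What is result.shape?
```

(6, 1, 4)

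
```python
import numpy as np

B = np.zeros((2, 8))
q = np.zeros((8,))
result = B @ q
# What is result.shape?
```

(2,)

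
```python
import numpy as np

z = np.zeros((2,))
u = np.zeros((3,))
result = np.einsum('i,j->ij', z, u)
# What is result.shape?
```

(2, 3)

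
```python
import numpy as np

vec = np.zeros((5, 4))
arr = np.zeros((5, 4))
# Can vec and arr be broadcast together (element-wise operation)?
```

Yes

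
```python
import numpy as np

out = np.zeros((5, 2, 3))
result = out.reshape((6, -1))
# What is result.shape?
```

(6, 5)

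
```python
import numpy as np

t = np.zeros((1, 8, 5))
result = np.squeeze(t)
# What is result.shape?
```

(8, 5)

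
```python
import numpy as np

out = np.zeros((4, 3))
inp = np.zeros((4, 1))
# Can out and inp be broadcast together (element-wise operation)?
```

Yes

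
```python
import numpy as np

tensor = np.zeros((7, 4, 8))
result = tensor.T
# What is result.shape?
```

(8, 4, 7)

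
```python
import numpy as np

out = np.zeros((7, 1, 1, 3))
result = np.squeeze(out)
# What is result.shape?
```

(7, 3)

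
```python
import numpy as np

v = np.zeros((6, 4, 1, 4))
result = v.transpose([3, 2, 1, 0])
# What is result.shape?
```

(4, 1, 4, 6)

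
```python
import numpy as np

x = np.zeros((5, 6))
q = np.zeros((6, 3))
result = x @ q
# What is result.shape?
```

(5, 3)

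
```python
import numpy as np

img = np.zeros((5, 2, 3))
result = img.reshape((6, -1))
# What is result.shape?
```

(6, 5)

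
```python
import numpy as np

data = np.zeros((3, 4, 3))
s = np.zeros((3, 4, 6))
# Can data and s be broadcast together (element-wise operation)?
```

No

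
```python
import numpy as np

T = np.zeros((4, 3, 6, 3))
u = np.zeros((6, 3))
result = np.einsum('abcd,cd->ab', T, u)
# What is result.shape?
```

(4, 3)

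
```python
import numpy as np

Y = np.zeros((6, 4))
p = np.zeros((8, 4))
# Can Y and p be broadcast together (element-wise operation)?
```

No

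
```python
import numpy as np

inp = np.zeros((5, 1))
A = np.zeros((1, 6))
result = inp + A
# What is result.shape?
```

(5, 6)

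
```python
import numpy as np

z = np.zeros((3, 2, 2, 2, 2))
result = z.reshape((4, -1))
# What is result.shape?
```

(4, 12)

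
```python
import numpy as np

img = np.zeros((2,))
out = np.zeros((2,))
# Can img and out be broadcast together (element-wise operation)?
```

Yes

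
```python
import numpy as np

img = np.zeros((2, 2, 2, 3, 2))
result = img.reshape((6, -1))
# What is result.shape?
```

(6, 8)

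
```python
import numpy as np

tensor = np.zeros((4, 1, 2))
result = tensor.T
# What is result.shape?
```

(2, 1, 4)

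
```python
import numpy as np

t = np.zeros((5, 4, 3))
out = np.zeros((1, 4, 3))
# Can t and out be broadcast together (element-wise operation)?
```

Yes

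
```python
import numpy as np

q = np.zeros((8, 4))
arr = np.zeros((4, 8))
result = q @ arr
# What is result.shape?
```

(8, 8)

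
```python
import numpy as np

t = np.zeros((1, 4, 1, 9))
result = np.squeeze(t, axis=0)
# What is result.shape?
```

(4, 1, 9)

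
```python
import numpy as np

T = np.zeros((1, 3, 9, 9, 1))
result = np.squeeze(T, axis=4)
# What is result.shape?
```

(1, 3, 9, 9)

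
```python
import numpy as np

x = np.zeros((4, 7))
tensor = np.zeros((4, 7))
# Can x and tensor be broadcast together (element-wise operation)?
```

Yes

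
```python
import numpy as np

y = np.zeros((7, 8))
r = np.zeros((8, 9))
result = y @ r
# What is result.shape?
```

(7, 9)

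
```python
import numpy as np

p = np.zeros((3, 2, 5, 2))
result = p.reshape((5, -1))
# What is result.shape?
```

(5, 12)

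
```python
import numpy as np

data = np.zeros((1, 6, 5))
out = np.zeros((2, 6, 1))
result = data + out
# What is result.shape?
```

(2, 6, 5)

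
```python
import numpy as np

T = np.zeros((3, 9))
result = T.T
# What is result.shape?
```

(9, 3)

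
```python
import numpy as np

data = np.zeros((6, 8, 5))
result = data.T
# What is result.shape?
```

(5, 8, 6)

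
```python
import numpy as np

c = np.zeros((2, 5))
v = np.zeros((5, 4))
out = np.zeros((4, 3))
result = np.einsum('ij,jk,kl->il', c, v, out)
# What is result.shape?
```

(2, 3)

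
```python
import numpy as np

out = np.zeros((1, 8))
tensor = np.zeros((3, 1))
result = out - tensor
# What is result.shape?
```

(3, 8)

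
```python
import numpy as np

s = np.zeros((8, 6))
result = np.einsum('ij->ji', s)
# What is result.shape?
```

(6, 8)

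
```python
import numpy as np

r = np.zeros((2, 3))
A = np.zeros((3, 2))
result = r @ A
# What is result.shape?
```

(2, 2)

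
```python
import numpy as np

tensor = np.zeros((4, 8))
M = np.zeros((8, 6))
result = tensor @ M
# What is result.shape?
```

(4, 6)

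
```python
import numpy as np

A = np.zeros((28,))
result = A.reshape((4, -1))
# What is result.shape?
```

(4, 7)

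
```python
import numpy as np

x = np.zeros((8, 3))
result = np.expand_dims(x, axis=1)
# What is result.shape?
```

(8, 1, 3)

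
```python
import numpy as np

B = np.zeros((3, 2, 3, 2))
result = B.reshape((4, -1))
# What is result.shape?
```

(4, 9)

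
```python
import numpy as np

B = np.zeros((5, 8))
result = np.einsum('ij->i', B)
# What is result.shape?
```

(5,)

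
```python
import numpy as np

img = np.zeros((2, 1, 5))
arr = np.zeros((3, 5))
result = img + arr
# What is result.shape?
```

(2, 3, 5)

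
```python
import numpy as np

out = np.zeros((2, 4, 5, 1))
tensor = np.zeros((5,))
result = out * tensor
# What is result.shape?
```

(2, 4, 5, 5)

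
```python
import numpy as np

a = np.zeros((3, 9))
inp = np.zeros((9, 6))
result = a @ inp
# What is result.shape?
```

(3, 6)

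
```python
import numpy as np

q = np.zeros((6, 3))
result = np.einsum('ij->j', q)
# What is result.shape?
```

(3,)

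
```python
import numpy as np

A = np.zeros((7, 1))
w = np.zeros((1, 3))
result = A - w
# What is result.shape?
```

(7, 3)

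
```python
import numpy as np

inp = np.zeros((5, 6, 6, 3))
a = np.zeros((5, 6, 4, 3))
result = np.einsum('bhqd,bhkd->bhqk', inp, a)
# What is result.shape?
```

(5, 6, 6, 4)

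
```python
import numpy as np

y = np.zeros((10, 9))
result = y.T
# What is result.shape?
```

(9, 10)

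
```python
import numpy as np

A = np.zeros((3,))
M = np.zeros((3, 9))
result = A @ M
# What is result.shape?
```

(9,)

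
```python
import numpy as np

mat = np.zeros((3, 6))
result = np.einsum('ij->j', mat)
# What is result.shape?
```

(6,)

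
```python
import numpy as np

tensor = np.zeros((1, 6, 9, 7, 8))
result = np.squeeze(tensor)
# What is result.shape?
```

(6, 9, 7, 8)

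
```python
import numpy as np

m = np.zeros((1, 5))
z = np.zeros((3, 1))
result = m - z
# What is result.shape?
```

(3, 5)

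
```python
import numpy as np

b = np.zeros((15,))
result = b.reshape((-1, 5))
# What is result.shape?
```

(3, 5)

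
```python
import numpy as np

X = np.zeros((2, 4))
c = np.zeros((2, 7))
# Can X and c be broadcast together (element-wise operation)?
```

No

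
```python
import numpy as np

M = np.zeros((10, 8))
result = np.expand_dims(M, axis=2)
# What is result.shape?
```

(10, 8, 1)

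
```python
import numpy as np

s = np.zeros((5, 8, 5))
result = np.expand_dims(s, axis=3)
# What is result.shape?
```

(5, 8, 5, 1)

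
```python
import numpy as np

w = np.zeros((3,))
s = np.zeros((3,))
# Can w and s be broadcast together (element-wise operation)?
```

Yes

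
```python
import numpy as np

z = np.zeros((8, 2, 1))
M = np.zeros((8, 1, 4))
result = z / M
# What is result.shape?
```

(8, 2, 4)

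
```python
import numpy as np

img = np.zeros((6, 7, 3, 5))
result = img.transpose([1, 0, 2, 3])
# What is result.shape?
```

(7, 6, 3, 5)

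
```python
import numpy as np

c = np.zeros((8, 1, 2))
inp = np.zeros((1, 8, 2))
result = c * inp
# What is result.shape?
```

(8, 8, 2)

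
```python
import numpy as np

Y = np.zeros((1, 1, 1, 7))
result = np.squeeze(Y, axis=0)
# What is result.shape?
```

(1, 1, 7)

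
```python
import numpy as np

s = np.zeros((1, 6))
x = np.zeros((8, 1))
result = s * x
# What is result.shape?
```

(8, 6)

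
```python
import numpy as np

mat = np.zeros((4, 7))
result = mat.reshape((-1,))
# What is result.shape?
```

(28,)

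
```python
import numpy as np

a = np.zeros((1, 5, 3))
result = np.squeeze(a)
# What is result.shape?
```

(5, 3)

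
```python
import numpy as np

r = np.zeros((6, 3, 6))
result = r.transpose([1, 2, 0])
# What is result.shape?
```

(3, 6, 6)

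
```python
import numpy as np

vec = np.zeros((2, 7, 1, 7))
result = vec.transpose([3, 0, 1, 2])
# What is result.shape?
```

(7, 2, 7, 1)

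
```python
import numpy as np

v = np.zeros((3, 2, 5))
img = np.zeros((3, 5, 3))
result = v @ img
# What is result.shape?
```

(3, 2, 3)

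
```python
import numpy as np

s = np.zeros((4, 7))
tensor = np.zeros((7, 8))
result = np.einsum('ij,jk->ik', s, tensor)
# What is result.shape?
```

(4, 8)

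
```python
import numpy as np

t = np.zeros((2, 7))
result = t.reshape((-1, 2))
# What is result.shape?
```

(7, 2)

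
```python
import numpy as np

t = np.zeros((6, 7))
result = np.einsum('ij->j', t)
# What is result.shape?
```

(7,)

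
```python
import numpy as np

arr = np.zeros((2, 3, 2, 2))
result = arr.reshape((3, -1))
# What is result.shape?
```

(3, 8)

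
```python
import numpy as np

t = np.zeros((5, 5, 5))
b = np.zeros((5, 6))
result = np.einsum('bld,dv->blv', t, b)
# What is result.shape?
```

(5, 5, 6)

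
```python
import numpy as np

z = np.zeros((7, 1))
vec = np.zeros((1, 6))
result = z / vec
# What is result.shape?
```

(7, 6)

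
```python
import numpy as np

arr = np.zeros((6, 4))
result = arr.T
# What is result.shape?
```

(4, 6)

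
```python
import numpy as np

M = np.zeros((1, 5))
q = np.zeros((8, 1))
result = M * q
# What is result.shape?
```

(8, 5)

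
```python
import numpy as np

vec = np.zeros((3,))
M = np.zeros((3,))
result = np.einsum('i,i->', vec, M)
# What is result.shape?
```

()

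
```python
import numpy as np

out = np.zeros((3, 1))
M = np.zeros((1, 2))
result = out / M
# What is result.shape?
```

(3, 2)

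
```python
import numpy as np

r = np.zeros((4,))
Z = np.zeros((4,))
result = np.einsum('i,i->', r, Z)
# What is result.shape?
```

()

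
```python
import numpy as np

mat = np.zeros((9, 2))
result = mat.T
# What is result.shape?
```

(2, 9)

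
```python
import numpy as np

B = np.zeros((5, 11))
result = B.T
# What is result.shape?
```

(11, 5)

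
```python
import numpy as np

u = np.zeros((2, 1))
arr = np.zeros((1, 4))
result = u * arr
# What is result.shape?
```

(2, 4)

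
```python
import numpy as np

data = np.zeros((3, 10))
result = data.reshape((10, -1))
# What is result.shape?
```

(10, 3)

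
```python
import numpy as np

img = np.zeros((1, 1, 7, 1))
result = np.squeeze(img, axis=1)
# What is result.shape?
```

(1, 7, 1)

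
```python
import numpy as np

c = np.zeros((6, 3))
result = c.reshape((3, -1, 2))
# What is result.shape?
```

(3, 3, 2)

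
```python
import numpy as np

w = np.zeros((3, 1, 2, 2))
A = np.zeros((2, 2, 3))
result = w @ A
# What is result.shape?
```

(3, 2, 2, 3)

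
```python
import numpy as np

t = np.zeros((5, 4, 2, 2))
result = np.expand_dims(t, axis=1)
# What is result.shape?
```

(5, 1, 4, 2, 2)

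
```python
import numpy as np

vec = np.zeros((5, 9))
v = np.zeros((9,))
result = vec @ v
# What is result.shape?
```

(5,)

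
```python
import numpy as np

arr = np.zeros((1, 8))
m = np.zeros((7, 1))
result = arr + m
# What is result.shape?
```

(7, 8)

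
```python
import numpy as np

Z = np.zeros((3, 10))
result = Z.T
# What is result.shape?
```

(10, 3)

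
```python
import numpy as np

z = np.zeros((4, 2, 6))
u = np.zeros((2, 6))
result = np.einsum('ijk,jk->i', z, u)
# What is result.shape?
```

(4,)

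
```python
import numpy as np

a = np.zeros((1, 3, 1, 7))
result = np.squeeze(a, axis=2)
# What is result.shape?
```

(1, 3, 7)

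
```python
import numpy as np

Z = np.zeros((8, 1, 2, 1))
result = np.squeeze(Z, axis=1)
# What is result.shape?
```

(8, 2, 1)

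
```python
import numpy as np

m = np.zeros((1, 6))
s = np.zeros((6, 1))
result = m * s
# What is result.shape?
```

(6, 6)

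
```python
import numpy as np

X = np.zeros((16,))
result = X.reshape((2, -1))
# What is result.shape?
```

(2, 8)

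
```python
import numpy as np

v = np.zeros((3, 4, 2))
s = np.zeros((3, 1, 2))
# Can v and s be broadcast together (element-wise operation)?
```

Yes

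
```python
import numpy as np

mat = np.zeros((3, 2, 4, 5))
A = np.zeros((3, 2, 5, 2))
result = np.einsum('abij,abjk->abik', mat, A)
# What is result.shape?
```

(3, 2, 4, 2)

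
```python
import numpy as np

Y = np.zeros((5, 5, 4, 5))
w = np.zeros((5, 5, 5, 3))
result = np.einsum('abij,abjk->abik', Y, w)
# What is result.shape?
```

(5, 5, 4, 3)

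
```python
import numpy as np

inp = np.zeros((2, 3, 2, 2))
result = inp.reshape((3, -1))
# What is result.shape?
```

(3, 8)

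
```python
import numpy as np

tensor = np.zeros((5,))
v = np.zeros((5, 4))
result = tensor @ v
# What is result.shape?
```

(4,)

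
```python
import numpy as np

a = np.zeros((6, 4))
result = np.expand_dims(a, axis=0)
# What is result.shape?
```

(1, 6, 4)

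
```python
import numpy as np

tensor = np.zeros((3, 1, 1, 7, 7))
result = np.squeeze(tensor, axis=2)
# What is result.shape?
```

(3, 1, 7, 7)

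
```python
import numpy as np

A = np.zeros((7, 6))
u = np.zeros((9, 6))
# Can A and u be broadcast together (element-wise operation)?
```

No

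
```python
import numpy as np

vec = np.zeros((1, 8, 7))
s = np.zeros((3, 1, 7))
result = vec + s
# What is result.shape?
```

(3, 8, 7)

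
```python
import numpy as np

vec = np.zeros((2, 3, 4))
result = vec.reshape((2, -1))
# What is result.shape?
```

(2, 12)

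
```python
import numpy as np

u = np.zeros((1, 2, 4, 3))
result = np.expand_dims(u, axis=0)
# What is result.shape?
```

(1, 1, 2, 4, 3)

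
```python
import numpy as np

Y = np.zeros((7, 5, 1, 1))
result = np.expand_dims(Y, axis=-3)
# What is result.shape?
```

(7, 5, 1, 1, 1)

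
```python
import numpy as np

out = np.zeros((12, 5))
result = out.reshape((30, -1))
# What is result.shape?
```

(30, 2)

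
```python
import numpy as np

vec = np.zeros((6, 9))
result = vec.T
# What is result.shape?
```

(9, 6)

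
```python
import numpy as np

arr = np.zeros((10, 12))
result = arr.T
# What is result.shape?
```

(12, 10)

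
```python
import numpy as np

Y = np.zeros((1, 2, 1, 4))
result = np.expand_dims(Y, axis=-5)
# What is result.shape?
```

(1, 1, 2, 1, 4)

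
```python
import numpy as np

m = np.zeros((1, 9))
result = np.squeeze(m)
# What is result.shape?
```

(9,)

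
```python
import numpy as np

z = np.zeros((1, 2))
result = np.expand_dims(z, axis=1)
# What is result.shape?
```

(1, 1, 2)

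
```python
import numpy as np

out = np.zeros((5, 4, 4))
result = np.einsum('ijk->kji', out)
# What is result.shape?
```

(4, 4, 5)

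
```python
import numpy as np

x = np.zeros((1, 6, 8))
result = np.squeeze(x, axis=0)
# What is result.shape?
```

(6, 8)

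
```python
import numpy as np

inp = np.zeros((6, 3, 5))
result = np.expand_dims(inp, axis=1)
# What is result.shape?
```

(6, 1, 3, 5)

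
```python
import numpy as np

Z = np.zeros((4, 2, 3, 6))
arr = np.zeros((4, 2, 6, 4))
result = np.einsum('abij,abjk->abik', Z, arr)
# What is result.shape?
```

(4, 2, 3, 4)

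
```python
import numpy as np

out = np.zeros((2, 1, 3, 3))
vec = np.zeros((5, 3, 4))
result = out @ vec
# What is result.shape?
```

(2, 5, 3, 4)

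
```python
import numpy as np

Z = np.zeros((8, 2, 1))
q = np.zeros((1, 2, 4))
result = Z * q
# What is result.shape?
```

(8, 2, 4)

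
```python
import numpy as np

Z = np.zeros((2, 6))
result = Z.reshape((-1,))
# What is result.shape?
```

(12,)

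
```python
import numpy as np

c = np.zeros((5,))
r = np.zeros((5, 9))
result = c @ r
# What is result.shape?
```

(9,)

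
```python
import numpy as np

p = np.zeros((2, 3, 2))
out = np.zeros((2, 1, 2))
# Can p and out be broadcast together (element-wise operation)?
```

Yes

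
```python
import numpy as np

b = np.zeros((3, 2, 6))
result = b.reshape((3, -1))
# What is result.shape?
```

(3, 12)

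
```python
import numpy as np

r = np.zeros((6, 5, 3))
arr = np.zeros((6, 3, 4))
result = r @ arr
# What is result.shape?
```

(6, 5, 4)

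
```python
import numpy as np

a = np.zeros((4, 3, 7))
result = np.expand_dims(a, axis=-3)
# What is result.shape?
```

(4, 1, 3, 7)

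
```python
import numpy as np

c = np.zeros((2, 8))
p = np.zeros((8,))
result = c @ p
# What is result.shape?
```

(2,)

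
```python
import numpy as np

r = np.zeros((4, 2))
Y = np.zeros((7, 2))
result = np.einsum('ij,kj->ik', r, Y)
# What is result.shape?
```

(4, 7)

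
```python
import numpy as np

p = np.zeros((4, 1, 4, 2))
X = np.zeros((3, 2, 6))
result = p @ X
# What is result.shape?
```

(4, 3, 4, 6)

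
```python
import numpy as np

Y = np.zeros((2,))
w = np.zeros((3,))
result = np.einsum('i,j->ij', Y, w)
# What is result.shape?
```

(2, 3)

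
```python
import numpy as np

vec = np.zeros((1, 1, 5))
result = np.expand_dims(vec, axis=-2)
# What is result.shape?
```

(1, 1, 1, 5)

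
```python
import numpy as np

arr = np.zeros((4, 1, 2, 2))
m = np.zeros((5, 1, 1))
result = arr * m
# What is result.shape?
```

(4, 5, 2, 2)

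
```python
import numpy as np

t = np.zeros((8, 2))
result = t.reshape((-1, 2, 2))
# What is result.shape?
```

(4, 2, 2)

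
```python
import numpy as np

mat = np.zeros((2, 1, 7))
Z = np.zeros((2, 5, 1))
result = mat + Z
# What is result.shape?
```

(2, 5, 7)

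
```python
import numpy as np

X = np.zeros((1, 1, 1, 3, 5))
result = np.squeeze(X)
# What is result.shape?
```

(3, 5)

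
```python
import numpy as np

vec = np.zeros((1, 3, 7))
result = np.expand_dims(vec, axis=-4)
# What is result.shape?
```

(1, 1, 3, 7)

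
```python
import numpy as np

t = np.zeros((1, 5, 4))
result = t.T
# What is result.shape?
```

(4, 5, 1)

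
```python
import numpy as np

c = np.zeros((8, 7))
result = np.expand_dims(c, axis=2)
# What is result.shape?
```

(8, 7, 1)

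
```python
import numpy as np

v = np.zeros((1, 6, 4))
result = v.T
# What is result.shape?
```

(4, 6, 1)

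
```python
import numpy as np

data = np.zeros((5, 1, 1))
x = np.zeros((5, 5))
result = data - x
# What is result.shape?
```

(5, 5, 5)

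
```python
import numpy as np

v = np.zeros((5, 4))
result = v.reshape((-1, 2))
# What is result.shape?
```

(10, 2)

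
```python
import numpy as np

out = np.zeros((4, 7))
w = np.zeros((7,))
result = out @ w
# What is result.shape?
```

(4,)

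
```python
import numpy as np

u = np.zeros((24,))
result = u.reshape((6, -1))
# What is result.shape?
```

(6, 4)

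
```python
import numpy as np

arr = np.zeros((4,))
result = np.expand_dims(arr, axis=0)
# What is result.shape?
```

(1, 4)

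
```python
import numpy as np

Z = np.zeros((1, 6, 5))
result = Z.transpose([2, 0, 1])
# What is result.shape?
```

(5, 1, 6)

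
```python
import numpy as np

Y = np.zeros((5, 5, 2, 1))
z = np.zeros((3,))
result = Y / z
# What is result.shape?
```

(5, 5, 2, 3)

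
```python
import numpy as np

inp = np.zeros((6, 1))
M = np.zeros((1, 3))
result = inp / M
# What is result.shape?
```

(6, 3)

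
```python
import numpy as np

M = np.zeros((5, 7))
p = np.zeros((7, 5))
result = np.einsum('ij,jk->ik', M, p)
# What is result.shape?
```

(5, 5)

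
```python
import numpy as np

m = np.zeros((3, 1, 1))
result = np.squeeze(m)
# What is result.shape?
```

(3,)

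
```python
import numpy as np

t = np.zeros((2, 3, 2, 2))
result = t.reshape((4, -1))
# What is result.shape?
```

(4, 6)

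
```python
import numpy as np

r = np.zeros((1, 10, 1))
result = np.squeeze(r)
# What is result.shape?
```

(10,)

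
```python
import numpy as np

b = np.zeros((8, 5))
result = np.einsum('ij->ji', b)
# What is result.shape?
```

(5, 8)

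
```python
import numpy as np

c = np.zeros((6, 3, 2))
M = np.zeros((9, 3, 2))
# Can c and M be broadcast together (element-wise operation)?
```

No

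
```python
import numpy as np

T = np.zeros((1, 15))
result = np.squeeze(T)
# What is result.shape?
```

(15,)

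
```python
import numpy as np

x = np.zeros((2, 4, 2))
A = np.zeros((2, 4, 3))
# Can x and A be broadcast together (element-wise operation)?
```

No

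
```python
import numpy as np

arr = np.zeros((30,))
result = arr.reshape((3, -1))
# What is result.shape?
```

(3, 10)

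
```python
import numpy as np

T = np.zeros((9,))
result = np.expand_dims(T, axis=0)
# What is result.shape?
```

(1, 9)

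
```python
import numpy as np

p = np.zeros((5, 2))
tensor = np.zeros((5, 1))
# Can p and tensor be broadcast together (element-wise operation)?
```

Yes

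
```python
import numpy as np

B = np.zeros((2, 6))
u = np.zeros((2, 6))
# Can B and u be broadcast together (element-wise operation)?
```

Yes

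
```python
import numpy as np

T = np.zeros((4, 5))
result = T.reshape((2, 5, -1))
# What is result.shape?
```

(2, 5, 2)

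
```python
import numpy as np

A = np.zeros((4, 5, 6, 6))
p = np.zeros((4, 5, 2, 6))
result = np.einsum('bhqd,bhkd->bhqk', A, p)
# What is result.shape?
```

(4, 5, 6, 2)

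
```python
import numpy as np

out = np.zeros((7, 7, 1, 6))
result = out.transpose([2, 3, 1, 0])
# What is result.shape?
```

(1, 6, 7, 7)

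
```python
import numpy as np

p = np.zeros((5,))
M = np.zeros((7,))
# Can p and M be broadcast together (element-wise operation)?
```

No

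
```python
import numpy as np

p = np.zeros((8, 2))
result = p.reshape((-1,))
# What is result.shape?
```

(16,)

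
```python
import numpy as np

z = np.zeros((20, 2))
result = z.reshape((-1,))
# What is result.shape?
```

(40,)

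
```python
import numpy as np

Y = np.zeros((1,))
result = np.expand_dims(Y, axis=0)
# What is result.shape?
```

(1, 1)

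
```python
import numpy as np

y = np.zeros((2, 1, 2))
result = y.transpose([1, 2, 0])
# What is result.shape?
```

(1, 2, 2)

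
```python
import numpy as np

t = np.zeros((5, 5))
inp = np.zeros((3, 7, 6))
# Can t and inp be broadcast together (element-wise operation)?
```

No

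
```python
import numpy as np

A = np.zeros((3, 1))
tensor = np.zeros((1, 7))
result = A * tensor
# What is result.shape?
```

(3, 7)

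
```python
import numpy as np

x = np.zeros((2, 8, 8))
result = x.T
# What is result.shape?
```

(8, 8, 2)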